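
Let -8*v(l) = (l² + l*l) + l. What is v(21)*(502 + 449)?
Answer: -858753/8 ≈ -1.0734e+5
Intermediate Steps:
v(l) = -l²/4 - l/8 (v(l) = -((l² + l*l) + l)/8 = -((l² + l²) + l)/8 = -(2*l² + l)/8 = -(l + 2*l²)/8 = -l²/4 - l/8)
v(21)*(502 + 449) = (-⅛*21*(1 + 2*21))*(502 + 449) = -⅛*21*(1 + 42)*951 = -⅛*21*43*951 = -903/8*951 = -858753/8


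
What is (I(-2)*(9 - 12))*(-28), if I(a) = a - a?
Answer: 0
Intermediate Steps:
I(a) = 0
(I(-2)*(9 - 12))*(-28) = (0*(9 - 12))*(-28) = (0*(-3))*(-28) = 0*(-28) = 0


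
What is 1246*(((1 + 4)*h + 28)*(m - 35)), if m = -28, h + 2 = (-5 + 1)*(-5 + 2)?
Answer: -6122844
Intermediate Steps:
h = 10 (h = -2 + (-5 + 1)*(-5 + 2) = -2 - 4*(-3) = -2 + 12 = 10)
1246*(((1 + 4)*h + 28)*(m - 35)) = 1246*(((1 + 4)*10 + 28)*(-28 - 35)) = 1246*((5*10 + 28)*(-63)) = 1246*((50 + 28)*(-63)) = 1246*(78*(-63)) = 1246*(-4914) = -6122844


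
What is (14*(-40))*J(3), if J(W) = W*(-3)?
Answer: 5040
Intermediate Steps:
J(W) = -3*W
(14*(-40))*J(3) = (14*(-40))*(-3*3) = -560*(-9) = 5040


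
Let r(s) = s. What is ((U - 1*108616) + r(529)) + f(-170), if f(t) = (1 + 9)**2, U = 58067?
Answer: -49920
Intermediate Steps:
f(t) = 100 (f(t) = 10**2 = 100)
((U - 1*108616) + r(529)) + f(-170) = ((58067 - 1*108616) + 529) + 100 = ((58067 - 108616) + 529) + 100 = (-50549 + 529) + 100 = -50020 + 100 = -49920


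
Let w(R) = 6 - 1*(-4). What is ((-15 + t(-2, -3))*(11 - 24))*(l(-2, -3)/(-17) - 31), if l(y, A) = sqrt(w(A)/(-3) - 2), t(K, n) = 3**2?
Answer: -2418 - 104*I*sqrt(3)/17 ≈ -2418.0 - 10.596*I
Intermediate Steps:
t(K, n) = 9
w(R) = 10 (w(R) = 6 + 4 = 10)
l(y, A) = 4*I*sqrt(3)/3 (l(y, A) = sqrt(10/(-3) - 2) = sqrt(10*(-1/3) - 2) = sqrt(-10/3 - 2) = sqrt(-16/3) = 4*I*sqrt(3)/3)
((-15 + t(-2, -3))*(11 - 24))*(l(-2, -3)/(-17) - 31) = ((-15 + 9)*(11 - 24))*((4*I*sqrt(3)/3)/(-17) - 31) = (-6*(-13))*((4*I*sqrt(3)/3)*(-1/17) - 31) = 78*(-4*I*sqrt(3)/51 - 31) = 78*(-31 - 4*I*sqrt(3)/51) = -2418 - 104*I*sqrt(3)/17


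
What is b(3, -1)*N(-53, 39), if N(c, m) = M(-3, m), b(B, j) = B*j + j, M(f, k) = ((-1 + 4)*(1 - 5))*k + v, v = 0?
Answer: 1872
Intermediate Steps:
M(f, k) = -12*k (M(f, k) = ((-1 + 4)*(1 - 5))*k + 0 = (3*(-4))*k + 0 = -12*k + 0 = -12*k)
b(B, j) = j + B*j
N(c, m) = -12*m
b(3, -1)*N(-53, 39) = (-(1 + 3))*(-12*39) = -1*4*(-468) = -4*(-468) = 1872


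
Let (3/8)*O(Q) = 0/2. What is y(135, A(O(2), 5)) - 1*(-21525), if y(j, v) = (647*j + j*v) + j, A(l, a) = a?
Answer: 109680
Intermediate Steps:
O(Q) = 0 (O(Q) = 8*(0/2)/3 = 8*(0*(½))/3 = (8/3)*0 = 0)
y(j, v) = 648*j + j*v
y(135, A(O(2), 5)) - 1*(-21525) = 135*(648 + 5) - 1*(-21525) = 135*653 + 21525 = 88155 + 21525 = 109680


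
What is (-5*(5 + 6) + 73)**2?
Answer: 324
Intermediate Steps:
(-5*(5 + 6) + 73)**2 = (-5*11 + 73)**2 = (-55 + 73)**2 = 18**2 = 324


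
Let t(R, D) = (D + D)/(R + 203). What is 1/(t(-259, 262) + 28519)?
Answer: 14/399135 ≈ 3.5076e-5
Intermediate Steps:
t(R, D) = 2*D/(203 + R) (t(R, D) = (2*D)/(203 + R) = 2*D/(203 + R))
1/(t(-259, 262) + 28519) = 1/(2*262/(203 - 259) + 28519) = 1/(2*262/(-56) + 28519) = 1/(2*262*(-1/56) + 28519) = 1/(-131/14 + 28519) = 1/(399135/14) = 14/399135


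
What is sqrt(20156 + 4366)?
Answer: sqrt(24522) ≈ 156.59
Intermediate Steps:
sqrt(20156 + 4366) = sqrt(24522)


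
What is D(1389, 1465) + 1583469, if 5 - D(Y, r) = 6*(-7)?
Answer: 1583516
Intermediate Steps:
D(Y, r) = 47 (D(Y, r) = 5 - 6*(-7) = 5 - 1*(-42) = 5 + 42 = 47)
D(1389, 1465) + 1583469 = 47 + 1583469 = 1583516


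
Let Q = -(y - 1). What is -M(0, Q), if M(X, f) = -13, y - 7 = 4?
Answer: 13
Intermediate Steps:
y = 11 (y = 7 + 4 = 11)
Q = -10 (Q = -(11 - 1) = -1*10 = -10)
-M(0, Q) = -1*(-13) = 13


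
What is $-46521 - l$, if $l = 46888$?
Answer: $-93409$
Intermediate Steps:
$-46521 - l = -46521 - 46888 = -93409$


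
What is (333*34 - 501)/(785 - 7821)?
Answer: -10821/7036 ≈ -1.5379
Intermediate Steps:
(333*34 - 501)/(785 - 7821) = (11322 - 501)/(-7036) = 10821*(-1/7036) = -10821/7036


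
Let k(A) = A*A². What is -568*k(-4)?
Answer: 36352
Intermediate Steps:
k(A) = A³
-568*k(-4) = -568*(-4)³ = -568*(-64) = 36352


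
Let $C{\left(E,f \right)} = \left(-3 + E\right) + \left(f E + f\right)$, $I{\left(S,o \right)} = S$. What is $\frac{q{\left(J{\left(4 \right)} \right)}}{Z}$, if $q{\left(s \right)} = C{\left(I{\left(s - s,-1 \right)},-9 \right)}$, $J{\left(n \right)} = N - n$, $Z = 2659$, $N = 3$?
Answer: $- \frac{12}{2659} \approx -0.004513$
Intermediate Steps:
$J{\left(n \right)} = 3 - n$
$C{\left(E,f \right)} = -3 + E + f + E f$ ($C{\left(E,f \right)} = \left(-3 + E\right) + \left(E f + f\right) = \left(-3 + E\right) + \left(f + E f\right) = -3 + E + f + E f$)
$q{\left(s \right)} = -12$ ($q{\left(s \right)} = -3 + \left(s - s\right) - 9 + \left(s - s\right) \left(-9\right) = -3 + 0 - 9 + 0 \left(-9\right) = -3 + 0 - 9 + 0 = -12$)
$\frac{q{\left(J{\left(4 \right)} \right)}}{Z} = - \frac{12}{2659}$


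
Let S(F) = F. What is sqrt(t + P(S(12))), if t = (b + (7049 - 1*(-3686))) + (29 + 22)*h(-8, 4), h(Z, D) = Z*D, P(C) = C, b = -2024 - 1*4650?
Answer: sqrt(2441) ≈ 49.406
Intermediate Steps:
b = -6674 (b = -2024 - 4650 = -6674)
h(Z, D) = D*Z
t = 2429 (t = (-6674 + (7049 - 1*(-3686))) + (29 + 22)*(4*(-8)) = (-6674 + (7049 + 3686)) + 51*(-32) = (-6674 + 10735) - 1632 = 4061 - 1632 = 2429)
sqrt(t + P(S(12))) = sqrt(2429 + 12) = sqrt(2441)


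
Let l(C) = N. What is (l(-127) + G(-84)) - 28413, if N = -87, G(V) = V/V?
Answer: -28499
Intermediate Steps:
G(V) = 1
l(C) = -87
(l(-127) + G(-84)) - 28413 = (-87 + 1) - 28413 = -86 - 28413 = -28499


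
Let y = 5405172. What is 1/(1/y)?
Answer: 5405172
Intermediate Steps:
1/(1/y) = 1/(1/5405172) = 5405172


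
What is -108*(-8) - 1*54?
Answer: 810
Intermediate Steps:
-108*(-8) - 1*54 = 864 - 54 = 810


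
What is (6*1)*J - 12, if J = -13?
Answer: -90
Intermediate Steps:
(6*1)*J - 12 = (6*1)*(-13) - 12 = 6*(-13) - 12 = -78 - 12 = -90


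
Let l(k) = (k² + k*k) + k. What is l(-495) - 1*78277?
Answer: 411278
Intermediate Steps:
l(k) = k + 2*k² (l(k) = (k² + k²) + k = 2*k² + k = k + 2*k²)
l(-495) - 1*78277 = -495*(1 + 2*(-495)) - 1*78277 = -495*(1 - 990) - 78277 = -495*(-989) - 78277 = 489555 - 78277 = 411278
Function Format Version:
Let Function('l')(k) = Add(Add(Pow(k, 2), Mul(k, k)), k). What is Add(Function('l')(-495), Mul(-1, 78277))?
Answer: 411278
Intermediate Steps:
Function('l')(k) = Add(k, Mul(2, Pow(k, 2))) (Function('l')(k) = Add(Add(Pow(k, 2), Pow(k, 2)), k) = Add(Mul(2, Pow(k, 2)), k) = Add(k, Mul(2, Pow(k, 2))))
Add(Function('l')(-495), Mul(-1, 78277)) = Add(Mul(-495, Add(1, Mul(2, -495))), Mul(-1, 78277)) = Add(Mul(-495, Add(1, -990)), -78277) = Add(Mul(-495, -989), -78277) = Add(489555, -78277) = 411278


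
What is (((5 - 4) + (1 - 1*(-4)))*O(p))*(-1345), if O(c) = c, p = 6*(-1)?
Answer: 48420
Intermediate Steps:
p = -6
(((5 - 4) + (1 - 1*(-4)))*O(p))*(-1345) = (((5 - 4) + (1 - 1*(-4)))*(-6))*(-1345) = ((1 + (1 + 4))*(-6))*(-1345) = ((1 + 5)*(-6))*(-1345) = (6*(-6))*(-1345) = -36*(-1345) = 48420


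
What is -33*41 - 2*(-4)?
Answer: -1345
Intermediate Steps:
-33*41 - 2*(-4) = -1353 + 8 = -1345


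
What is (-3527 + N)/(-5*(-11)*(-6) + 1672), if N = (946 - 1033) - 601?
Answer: -4215/1342 ≈ -3.1408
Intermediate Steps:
N = -688 (N = -87 - 601 = -688)
(-3527 + N)/(-5*(-11)*(-6) + 1672) = (-3527 - 688)/(-5*(-11)*(-6) + 1672) = -4215/(55*(-6) + 1672) = -4215/(-330 + 1672) = -4215/1342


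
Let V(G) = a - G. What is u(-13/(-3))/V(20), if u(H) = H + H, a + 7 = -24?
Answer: -26/153 ≈ -0.16993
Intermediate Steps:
a = -31 (a = -7 - 24 = -31)
u(H) = 2*H
V(G) = -31 - G
u(-13/(-3))/V(20) = (2*(-13/(-3)))/(-31 - 1*20) = (2*(-13*(-⅓)))/(-31 - 20) = (2*(13/3))/(-51) = (26/3)*(-1/51) = -26/153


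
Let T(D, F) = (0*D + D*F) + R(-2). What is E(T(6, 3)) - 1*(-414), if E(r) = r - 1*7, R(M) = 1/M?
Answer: 849/2 ≈ 424.50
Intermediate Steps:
R(M) = 1/M
T(D, F) = -1/2 + D*F (T(D, F) = (0*D + D*F) + 1/(-2) = (0 + D*F) - 1/2 = D*F - 1/2 = -1/2 + D*F)
E(r) = -7 + r (E(r) = r - 7 = -7 + r)
E(T(6, 3)) - 1*(-414) = (-7 + (-1/2 + 6*3)) - 1*(-414) = (-7 + (-1/2 + 18)) + 414 = (-7 + 35/2) + 414 = 21/2 + 414 = 849/2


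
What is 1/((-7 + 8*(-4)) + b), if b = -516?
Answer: -1/555 ≈ -0.0018018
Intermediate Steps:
1/((-7 + 8*(-4)) + b) = 1/((-7 + 8*(-4)) - 516) = 1/((-7 - 32) - 516) = 1/(-39 - 516) = 1/(-555) = -1/555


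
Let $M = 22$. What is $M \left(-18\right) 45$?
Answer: $-17820$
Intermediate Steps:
$M \left(-18\right) 45 = 22 \left(-18\right) 45 = \left(-396\right) 45 = -17820$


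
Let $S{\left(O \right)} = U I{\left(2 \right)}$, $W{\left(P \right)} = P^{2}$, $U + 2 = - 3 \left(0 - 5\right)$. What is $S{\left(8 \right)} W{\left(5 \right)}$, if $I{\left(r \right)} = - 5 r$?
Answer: $-3250$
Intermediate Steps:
$U = 13$ ($U = -2 - 3 \left(0 - 5\right) = -2 - -15 = -2 + 15 = 13$)
$S{\left(O \right)} = -130$ ($S{\left(O \right)} = 13 \left(\left(-5\right) 2\right) = 13 \left(-10\right) = -130$)
$S{\left(8 \right)} W{\left(5 \right)} = - 130 \cdot 5^{2} = \left(-130\right) 25 = -3250$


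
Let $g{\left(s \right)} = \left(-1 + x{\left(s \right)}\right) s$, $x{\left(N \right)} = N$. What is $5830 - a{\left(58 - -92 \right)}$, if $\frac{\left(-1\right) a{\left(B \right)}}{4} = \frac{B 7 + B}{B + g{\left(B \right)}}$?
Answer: $\frac{437266}{75} \approx 5830.2$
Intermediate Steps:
$g{\left(s \right)} = s \left(-1 + s\right)$ ($g{\left(s \right)} = \left(-1 + s\right) s = s \left(-1 + s\right)$)
$a{\left(B \right)} = - \frac{32 B}{B + B \left(-1 + B\right)}$ ($a{\left(B \right)} = - 4 \frac{B 7 + B}{B + B \left(-1 + B\right)} = - 4 \frac{7 B + B}{B + B \left(-1 + B\right)} = - 4 \frac{8 B}{B + B \left(-1 + B\right)} = - \frac{32 B}{B + B \left(-1 + B\right)}$)
$5830 - a{\left(58 - -92 \right)} = 5830 - - \frac{32}{58 - -92} = 5830 - - \frac{32}{58 + 92} = 5830 - - \frac{32}{150} = 5830 - \left(-32\right) \frac{1}{150} = 5830 - - \frac{16}{75} = 5830 + \frac{16}{75} = \frac{437266}{75}$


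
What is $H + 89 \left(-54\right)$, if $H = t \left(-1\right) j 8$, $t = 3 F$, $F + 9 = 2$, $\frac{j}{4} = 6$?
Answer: $-774$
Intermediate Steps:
$j = 24$ ($j = 4 \cdot 6 = 24$)
$F = -7$ ($F = -9 + 2 = -7$)
$t = -21$ ($t = 3 \left(-7\right) = -21$)
$H = 4032$ ($H = \left(-21\right) \left(-1\right) 24 \cdot 8 = 21 \cdot 24 \cdot 8 = 504 \cdot 8 = 4032$)
$H + 89 \left(-54\right) = 4032 + 89 \left(-54\right) = 4032 - 4806 = -774$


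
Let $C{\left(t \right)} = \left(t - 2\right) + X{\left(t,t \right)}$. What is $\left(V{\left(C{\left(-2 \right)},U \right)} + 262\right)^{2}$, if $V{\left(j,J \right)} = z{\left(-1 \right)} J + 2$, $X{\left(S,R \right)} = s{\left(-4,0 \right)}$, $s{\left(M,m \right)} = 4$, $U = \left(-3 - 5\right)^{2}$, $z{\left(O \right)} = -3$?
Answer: $5184$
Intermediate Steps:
$U = 64$ ($U = \left(-8\right)^{2} = 64$)
$X{\left(S,R \right)} = 4$
$C{\left(t \right)} = 2 + t$ ($C{\left(t \right)} = \left(t - 2\right) + 4 = \left(-2 + t\right) + 4 = 2 + t$)
$V{\left(j,J \right)} = 2 - 3 J$ ($V{\left(j,J \right)} = - 3 J + 2 = 2 - 3 J$)
$\left(V{\left(C{\left(-2 \right)},U \right)} + 262\right)^{2} = \left(\left(2 - 192\right) + 262\right)^{2} = \left(-190 + 262\right)^{2} = 72^{2} = 5184$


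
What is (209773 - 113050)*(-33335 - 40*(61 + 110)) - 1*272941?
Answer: -3886119466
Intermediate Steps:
(209773 - 113050)*(-33335 - 40*(61 + 110)) - 1*272941 = 96723*(-33335 - 40*171) - 272941 = 96723*(-33335 - 6840) - 272941 = 96723*(-40175) - 272941 = -3885846525 - 272941 = -3886119466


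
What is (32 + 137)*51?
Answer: 8619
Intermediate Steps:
(32 + 137)*51 = 169*51 = 8619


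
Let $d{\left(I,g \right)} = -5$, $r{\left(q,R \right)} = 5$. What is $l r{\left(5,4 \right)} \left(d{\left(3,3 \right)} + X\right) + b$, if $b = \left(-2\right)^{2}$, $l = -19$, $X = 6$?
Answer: $-91$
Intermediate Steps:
$b = 4$
$l r{\left(5,4 \right)} \left(d{\left(3,3 \right)} + X\right) + b = - 19 \cdot 5 \left(-5 + 6\right) + 4 = - 19 \cdot 5 \cdot 1 + 4 = \left(-19\right) 5 + 4 = -95 + 4 = -91$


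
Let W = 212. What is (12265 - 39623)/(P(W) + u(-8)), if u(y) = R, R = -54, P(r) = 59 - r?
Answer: 27358/207 ≈ 132.16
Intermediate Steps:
u(y) = -54
(12265 - 39623)/(P(W) + u(-8)) = (12265 - 39623)/((59 - 1*212) - 54) = -27358/((59 - 212) - 54) = -27358/(-153 - 54) = -27358/(-207) = -27358*(-1/207) = 27358/207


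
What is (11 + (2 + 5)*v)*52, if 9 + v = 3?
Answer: -1612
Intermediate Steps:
v = -6 (v = -9 + 3 = -6)
(11 + (2 + 5)*v)*52 = (11 + (2 + 5)*(-6))*52 = (11 + 7*(-6))*52 = (11 - 42)*52 = -31*52 = -1612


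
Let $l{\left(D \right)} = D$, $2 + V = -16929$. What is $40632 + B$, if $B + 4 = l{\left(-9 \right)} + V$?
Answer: $23688$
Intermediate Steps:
$V = -16931$ ($V = -2 - 16929 = -16931$)
$B = -16944$ ($B = -4 - 16940 = -16944$)
$40632 + B = 40632 - 16944 = 23688$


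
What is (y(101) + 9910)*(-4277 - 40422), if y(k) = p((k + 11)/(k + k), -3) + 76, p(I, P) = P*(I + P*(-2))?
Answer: -44994013400/101 ≈ -4.4549e+8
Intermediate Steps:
p(I, P) = P*(I - 2*P)
y(k) = 58 - 3*(11 + k)/(2*k) (y(k) = -3*((k + 11)/(k + k) - 2*(-3)) + 76 = -3*((11 + k)/((2*k)) + 6) + 76 = -3*((11 + k)*(1/(2*k)) + 6) + 76 = -3*((11 + k)/(2*k) + 6) + 76 = -3*(6 + (11 + k)/(2*k)) + 76 = (-18 - 3*(11 + k)/(2*k)) + 76 = 58 - 3*(11 + k)/(2*k))
(y(101) + 9910)*(-4277 - 40422) = ((½)*(-33 + 113*101)/101 + 9910)*(-4277 - 40422) = ((½)*(1/101)*(-33 + 11413) + 9910)*(-44699) = ((½)*(1/101)*11380 + 9910)*(-44699) = (5690/101 + 9910)*(-44699) = (1006600/101)*(-44699) = -44994013400/101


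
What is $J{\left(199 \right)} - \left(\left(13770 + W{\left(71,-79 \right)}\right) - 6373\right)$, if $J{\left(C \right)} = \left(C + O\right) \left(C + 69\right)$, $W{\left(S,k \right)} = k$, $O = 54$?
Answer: $60486$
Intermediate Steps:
$J{\left(C \right)} = \left(54 + C\right) \left(69 + C\right)$ ($J{\left(C \right)} = \left(C + 54\right) \left(C + 69\right) = \left(54 + C\right) \left(69 + C\right)$)
$J{\left(199 \right)} - \left(\left(13770 + W{\left(71,-79 \right)}\right) - 6373\right) = \left(3726 + 199^{2} + 123 \cdot 199\right) - \left(\left(13770 - 79\right) - 6373\right) = \left(3726 + 39601 + 24477\right) - \left(13691 - 6373\right) = 67804 - 7318 = 60486$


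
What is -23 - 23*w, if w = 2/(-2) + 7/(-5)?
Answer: 161/5 ≈ 32.200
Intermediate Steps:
w = -12/5 (w = 2*(-1/2) + 7*(-1/5) = -1 - 7/5 = -12/5 ≈ -2.4000)
-23 - 23*w = -23 - 23*(-12/5) = -23 + 276/5 = 161/5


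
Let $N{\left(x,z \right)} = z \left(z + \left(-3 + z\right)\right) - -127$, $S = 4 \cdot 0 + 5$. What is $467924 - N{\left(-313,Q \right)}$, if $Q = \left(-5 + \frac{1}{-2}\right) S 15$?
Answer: $126247$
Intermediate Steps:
$S = 5$ ($S = 0 + 5 = 5$)
$Q = - \frac{825}{2}$ ($Q = \left(-5 + \frac{1}{-2}\right) 5 \cdot 15 = \left(-5 - \frac{1}{2}\right) 5 \cdot 15 = \left(- \frac{11}{2}\right) 5 \cdot 15 = \left(- \frac{55}{2}\right) 15 = - \frac{825}{2} \approx -412.5$)
$N{\left(x,z \right)} = 127 + z \left(-3 + 2 z\right)$ ($N{\left(x,z \right)} = z \left(-3 + 2 z\right) + 127 = 127 + z \left(-3 + 2 z\right)$)
$467924 - N{\left(-313,Q \right)} = 467924 - \left(127 - - \frac{2475}{2} + 2 \left(- \frac{825}{2}\right)^{2}\right) = 467924 - \left(127 + \frac{2475}{2} + 2 \cdot \frac{680625}{4}\right) = 467924 - \left(127 + \frac{2475}{2} + \frac{680625}{2}\right) = 467924 - 341677 = 126247$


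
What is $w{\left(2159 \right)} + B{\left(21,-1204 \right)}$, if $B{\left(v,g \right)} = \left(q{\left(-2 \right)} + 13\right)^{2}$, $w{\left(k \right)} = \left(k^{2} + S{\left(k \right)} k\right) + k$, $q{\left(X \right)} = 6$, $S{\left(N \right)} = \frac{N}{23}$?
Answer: $\frac{111928704}{23} \approx 4.8665 \cdot 10^{6}$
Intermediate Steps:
$S{\left(N \right)} = \frac{N}{23}$ ($S{\left(N \right)} = N \frac{1}{23} = \frac{N}{23}$)
$w{\left(k \right)} = k + \frac{24 k^{2}}{23}$ ($w{\left(k \right)} = \left(k^{2} + \frac{k}{23} k\right) + k = \left(k^{2} + \frac{k^{2}}{23}\right) + k = \frac{24 k^{2}}{23} + k = k + \frac{24 k^{2}}{23}$)
$B{\left(v,g \right)} = 361$ ($B{\left(v,g \right)} = \left(6 + 13\right)^{2} = 19^{2} = 361$)
$w{\left(2159 \right)} + B{\left(21,-1204 \right)} = \frac{1}{23} \cdot 2159 \left(23 + 24 \cdot 2159\right) + 361 = \frac{1}{23} \cdot 2159 \left(23 + 51816\right) + 361 = \frac{1}{23} \cdot 2159 \cdot 51839 + 361 = \frac{111920401}{23} + 361 = \frac{111928704}{23}$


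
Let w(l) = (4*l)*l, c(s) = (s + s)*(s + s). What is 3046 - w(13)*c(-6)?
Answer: -94298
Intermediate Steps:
c(s) = 4*s² (c(s) = (2*s)*(2*s) = 4*s²)
w(l) = 4*l²
3046 - w(13)*c(-6) = 3046 - 4*13²*4*(-6)² = 3046 - 4*169*4*36 = 3046 - 676*144 = 3046 - 1*97344 = 3046 - 97344 = -94298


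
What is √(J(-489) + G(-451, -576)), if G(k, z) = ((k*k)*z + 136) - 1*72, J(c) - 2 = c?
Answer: 3*I*√13017711 ≈ 10824.0*I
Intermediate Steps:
J(c) = 2 + c
G(k, z) = 64 + z*k² (G(k, z) = (k²*z + 136) - 72 = (z*k² + 136) - 72 = (136 + z*k²) - 72 = 64 + z*k²)
√(J(-489) + G(-451, -576)) = √((2 - 489) + (64 - 576*(-451)²)) = √(-487 + (64 - 576*203401)) = √(-487 + (64 - 117158976)) = √(-487 - 117158912) = √(-117159399) = 3*I*√13017711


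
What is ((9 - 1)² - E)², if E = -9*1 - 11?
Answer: 7056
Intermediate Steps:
E = -20 (E = -9 - 11 = -20)
((9 - 1)² - E)² = ((9 - 1)² - 1*(-20))² = (8² + 20)² = (64 + 20)² = 84² = 7056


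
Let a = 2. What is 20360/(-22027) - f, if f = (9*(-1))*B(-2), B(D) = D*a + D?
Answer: -1209818/22027 ≈ -54.924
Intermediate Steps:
B(D) = 3*D (B(D) = D*2 + D = 2*D + D = 3*D)
f = 54 (f = (9*(-1))*(3*(-2)) = -9*(-6) = 54)
20360/(-22027) - f = 20360/(-22027) - 1*54 = 20360*(-1/22027) - 54 = -20360/22027 - 54 = -1209818/22027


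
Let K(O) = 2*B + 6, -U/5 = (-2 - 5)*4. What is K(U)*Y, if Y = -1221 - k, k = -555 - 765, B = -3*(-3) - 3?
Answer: 1782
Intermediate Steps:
B = 6 (B = 9 - 3 = 6)
k = -1320
U = 140 (U = -5*(-2 - 5)*4 = -(-35)*4 = -5*(-28) = 140)
K(O) = 18 (K(O) = 2*6 + 6 = 12 + 6 = 18)
Y = 99 (Y = -1221 - 1*(-1320) = -1221 + 1320 = 99)
K(U)*Y = 18*99 = 1782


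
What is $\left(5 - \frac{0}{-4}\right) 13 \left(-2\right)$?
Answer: $-130$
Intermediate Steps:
$\left(5 - \frac{0}{-4}\right) 13 \left(-2\right) = \left(5 - 0 \left(- \frac{1}{4}\right)\right) 13 \left(-2\right) = \left(5 - 0\right) 13 \left(-2\right) = \left(5 + 0\right) 13 \left(-2\right) = 5 \cdot 13 \left(-2\right) = 65 \left(-2\right) = -130$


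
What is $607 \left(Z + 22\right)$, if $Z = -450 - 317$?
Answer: $-452215$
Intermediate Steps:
$Z = -767$
$607 \left(Z + 22\right) = 607 \left(-767 + 22\right) = 607 \left(-745\right) = -452215$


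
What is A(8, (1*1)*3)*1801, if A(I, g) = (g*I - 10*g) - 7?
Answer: -23413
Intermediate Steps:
A(I, g) = -7 - 10*g + I*g (A(I, g) = (I*g - 10*g) - 7 = (-10*g + I*g) - 7 = -7 - 10*g + I*g)
A(8, (1*1)*3)*1801 = (-7 - 10*1*1*3 + 8*((1*1)*3))*1801 = (-7 - 10*3 + 8*(1*3))*1801 = (-7 - 10*3 + 8*3)*1801 = (-7 - 30 + 24)*1801 = -13*1801 = -23413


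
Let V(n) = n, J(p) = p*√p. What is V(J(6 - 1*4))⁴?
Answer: 64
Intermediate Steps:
J(p) = p^(3/2)
V(J(6 - 1*4))⁴ = ((6 - 1*4)^(3/2))⁴ = ((6 - 4)^(3/2))⁴ = (2^(3/2))⁴ = (2*√2)⁴ = 64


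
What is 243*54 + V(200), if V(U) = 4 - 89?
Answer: 13037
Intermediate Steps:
V(U) = -85
243*54 + V(200) = 243*54 - 85 = 13122 - 85 = 13037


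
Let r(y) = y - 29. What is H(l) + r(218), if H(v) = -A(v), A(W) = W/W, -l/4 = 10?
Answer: 188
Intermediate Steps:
l = -40 (l = -4*10 = -40)
A(W) = 1
r(y) = -29 + y
H(v) = -1 (H(v) = -1*1 = -1)
H(l) + r(218) = -1 + (-29 + 218) = -1 + 189 = 188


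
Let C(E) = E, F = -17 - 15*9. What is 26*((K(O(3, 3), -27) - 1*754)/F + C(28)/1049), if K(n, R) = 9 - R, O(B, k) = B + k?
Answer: 4923347/39862 ≈ 123.51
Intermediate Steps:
F = -152 (F = -17 - 135 = -152)
26*((K(O(3, 3), -27) - 1*754)/F + C(28)/1049) = 26*(((9 - 1*(-27)) - 1*754)/(-152) + 28/1049) = 26*(((9 + 27) - 754)*(-1/152) + 28*(1/1049)) = 26*((36 - 754)*(-1/152) + 28/1049) = 26*(-718*(-1/152) + 28/1049) = 26*(359/76 + 28/1049) = 26*(378719/79724) = 4923347/39862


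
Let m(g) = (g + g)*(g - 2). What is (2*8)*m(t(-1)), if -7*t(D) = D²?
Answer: 480/49 ≈ 9.7959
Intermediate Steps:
t(D) = -D²/7
m(g) = 2*g*(-2 + g) (m(g) = (2*g)*(-2 + g) = 2*g*(-2 + g))
(2*8)*m(t(-1)) = (2*8)*(2*(-⅐*(-1)²)*(-2 - ⅐*(-1)²)) = 16*(2*(-⅐*1)*(-2 - ⅐*1)) = 16*(2*(-⅐)*(-2 - ⅐)) = 16*(2*(-⅐)*(-15/7)) = 16*(30/49) = 480/49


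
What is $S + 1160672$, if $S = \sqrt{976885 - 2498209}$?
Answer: $1160672 + 6 i \sqrt{42259} \approx 1.1607 \cdot 10^{6} + 1233.4 i$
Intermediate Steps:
$S = 6 i \sqrt{42259}$ ($S = \sqrt{-1521324} = 6 i \sqrt{42259} \approx 1233.4 i$)
$S + 1160672 = 6 i \sqrt{42259} + 1160672 = 1160672 + 6 i \sqrt{42259}$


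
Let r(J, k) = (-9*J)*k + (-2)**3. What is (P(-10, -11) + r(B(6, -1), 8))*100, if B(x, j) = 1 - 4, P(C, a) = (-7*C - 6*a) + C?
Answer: 33400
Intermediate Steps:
P(C, a) = -6*C - 6*a
B(x, j) = -3
r(J, k) = -8 - 9*J*k (r(J, k) = -9*J*k - 8 = -8 - 9*J*k)
(P(-10, -11) + r(B(6, -1), 8))*100 = ((-6*(-10) - 6*(-11)) + (-8 - 9*(-3)*8))*100 = ((60 + 66) + (-8 + 216))*100 = (126 + 208)*100 = 334*100 = 33400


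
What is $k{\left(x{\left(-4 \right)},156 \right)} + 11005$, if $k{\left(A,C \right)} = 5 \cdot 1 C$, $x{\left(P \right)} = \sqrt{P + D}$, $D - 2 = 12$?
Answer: $11785$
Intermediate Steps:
$D = 14$ ($D = 2 + 12 = 14$)
$x{\left(P \right)} = \sqrt{14 + P}$ ($x{\left(P \right)} = \sqrt{P + 14} = \sqrt{14 + P}$)
$k{\left(A,C \right)} = 5 C$
$k{\left(x{\left(-4 \right)},156 \right)} + 11005 = 5 \cdot 156 + 11005 = 780 + 11005 = 11785$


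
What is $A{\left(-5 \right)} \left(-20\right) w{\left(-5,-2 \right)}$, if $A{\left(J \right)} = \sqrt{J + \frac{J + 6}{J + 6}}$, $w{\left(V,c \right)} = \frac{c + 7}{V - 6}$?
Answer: $\frac{200 i}{11} \approx 18.182 i$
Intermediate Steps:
$w{\left(V,c \right)} = \frac{7 + c}{-6 + V}$
$A{\left(J \right)} = \sqrt{1 + J}$ ($A{\left(J \right)} = \sqrt{J + \frac{6 + J}{6 + J}} = \sqrt{J + 1} = \sqrt{1 + J}$)
$A{\left(-5 \right)} \left(-20\right) w{\left(-5,-2 \right)} = \sqrt{1 - 5} \left(-20\right) \frac{7 - 2}{-6 - 5} = \sqrt{-4} \left(-20\right) \frac{1}{-11} \cdot 5 = 2 i \left(-20\right) \left(\left(- \frac{1}{11}\right) 5\right) = - 40 i \left(- \frac{5}{11}\right) = \frac{200 i}{11}$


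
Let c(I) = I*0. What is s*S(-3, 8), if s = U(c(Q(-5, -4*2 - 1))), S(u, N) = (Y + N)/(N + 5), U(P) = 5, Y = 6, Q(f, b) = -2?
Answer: 70/13 ≈ 5.3846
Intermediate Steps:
c(I) = 0
S(u, N) = (6 + N)/(5 + N) (S(u, N) = (6 + N)/(N + 5) = (6 + N)/(5 + N))
s = 5
s*S(-3, 8) = 5*((6 + 8)/(5 + 8)) = 5*(14/13) = 70/13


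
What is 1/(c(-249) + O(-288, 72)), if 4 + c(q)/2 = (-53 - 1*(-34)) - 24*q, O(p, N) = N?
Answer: 1/11978 ≈ 8.3486e-5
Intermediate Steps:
c(q) = -46 - 48*q (c(q) = -8 + 2*((-53 - 1*(-34)) - 24*q) = -8 + 2*((-53 + 34) - 24*q) = -8 + 2*(-19 - 24*q) = -8 + (-38 - 48*q) = -46 - 48*q)
1/(c(-249) + O(-288, 72)) = 1/((-46 - 48*(-249)) + 72) = 1/((-46 + 11952) + 72) = 1/(11906 + 72) = 1/11978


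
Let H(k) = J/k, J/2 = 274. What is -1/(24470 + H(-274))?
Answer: -1/24468 ≈ -4.0870e-5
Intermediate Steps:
J = 548 (J = 2*274 = 548)
H(k) = 548/k
-1/(24470 + H(-274)) = -1/(24470 + 548/(-274)) = -1/(24470 + 548*(-1/274)) = -1/(24470 - 2) = -1/24468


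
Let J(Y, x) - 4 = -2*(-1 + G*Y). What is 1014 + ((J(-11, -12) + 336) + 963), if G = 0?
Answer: 2319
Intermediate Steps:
J(Y, x) = 6 (J(Y, x) = 4 - 2*(-1 + 0*Y) = 4 - 2*(-1 + 0) = 4 - 2*(-1) = 4 + 2 = 6)
1014 + ((J(-11, -12) + 336) + 963) = 1014 + ((6 + 336) + 963) = 1014 + (342 + 963) = 1014 + 1305 = 2319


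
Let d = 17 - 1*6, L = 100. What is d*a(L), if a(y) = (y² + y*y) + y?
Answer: 221100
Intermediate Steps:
a(y) = y + 2*y² (a(y) = (y² + y²) + y = 2*y² + y = y + 2*y²)
d = 11 (d = 17 - 6 = 11)
d*a(L) = 11*(100*(1 + 2*100)) = 11*(100*(1 + 200)) = 11*(100*201) = 11*20100 = 221100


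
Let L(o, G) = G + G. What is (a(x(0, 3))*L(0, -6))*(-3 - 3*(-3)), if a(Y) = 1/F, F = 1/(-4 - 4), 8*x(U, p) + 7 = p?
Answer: 576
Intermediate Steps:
x(U, p) = -7/8 + p/8
L(o, G) = 2*G
F = -⅛ (F = 1/(-8) = -⅛ ≈ -0.12500)
a(Y) = -8 (a(Y) = 1/(-⅛) = -8)
(a(x(0, 3))*L(0, -6))*(-3 - 3*(-3)) = (-16*(-6))*(-3 - 3*(-3)) = (-8*(-12))*(-3 + 9) = 96*6 = 576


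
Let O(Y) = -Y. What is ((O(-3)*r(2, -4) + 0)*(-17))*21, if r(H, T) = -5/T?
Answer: -5355/4 ≈ -1338.8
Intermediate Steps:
((O(-3)*r(2, -4) + 0)*(-17))*21 = (((-1*(-3))*(-5/(-4)) + 0)*(-17))*21 = ((3*(-5*(-¼)) + 0)*(-17))*21 = ((3*(5/4) + 0)*(-17))*21 = ((15/4 + 0)*(-17))*21 = ((15/4)*(-17))*21 = -255/4*21 = -5355/4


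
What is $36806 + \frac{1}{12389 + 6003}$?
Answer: $\frac{676935953}{18392} \approx 36806.0$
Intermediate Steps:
$36806 + \frac{1}{12389 + 6003} = 36806 + \frac{1}{18392} = \frac{676935953}{18392}$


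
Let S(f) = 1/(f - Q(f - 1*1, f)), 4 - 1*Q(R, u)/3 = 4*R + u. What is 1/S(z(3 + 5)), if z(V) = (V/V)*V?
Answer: 104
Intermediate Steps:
Q(R, u) = 12 - 12*R - 3*u (Q(R, u) = 12 - 3*(4*R + u) = 12 - 3*(u + 4*R) = 12 + (-12*R - 3*u) = 12 - 12*R - 3*u)
z(V) = V (z(V) = 1*V = V)
S(f) = 1/(-24 + 16*f) (S(f) = 1/(f - (12 - 12*(f - 1*1) - 3*f)) = 1/(f - (12 - 12*(f - 1) - 3*f)) = 1/(f - (12 - 12*(-1 + f) - 3*f)) = 1/(f - (12 + (12 - 12*f) - 3*f)) = 1/(f - (24 - 15*f)) = 1/(f + (-24 + 15*f)) = 1/(-24 + 16*f))
1/S(z(3 + 5)) = 1/(1/(8*(-3 + 2*(3 + 5)))) = 1/(1/(8*(-3 + 2*8))) = 1/(1/(8*(-3 + 16))) = 1/((1/8)/13) = 1/((1/8)*(1/13)) = 1/(1/104) = 104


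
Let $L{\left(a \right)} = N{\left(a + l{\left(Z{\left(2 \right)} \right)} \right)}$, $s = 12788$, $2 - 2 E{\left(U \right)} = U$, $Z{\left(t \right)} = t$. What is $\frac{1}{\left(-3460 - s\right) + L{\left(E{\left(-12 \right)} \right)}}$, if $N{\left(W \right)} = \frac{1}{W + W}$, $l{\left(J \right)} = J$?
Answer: $- \frac{18}{292463} \approx -6.1546 \cdot 10^{-5}$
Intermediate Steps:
$E{\left(U \right)} = 1 - \frac{U}{2}$
$N{\left(W \right)} = \frac{1}{2 W}$
$L{\left(a \right)} = \frac{1}{2 \left(2 + a\right)}$ ($L{\left(a \right)} = \frac{1}{2 \left(a + 2\right)} = \frac{1}{2 \left(2 + a\right)}$)
$\frac{1}{\left(-3460 - s\right) + L{\left(E{\left(-12 \right)} \right)}} = \frac{1}{\left(-3460 - 12788\right) + \frac{1}{2 \left(2 + \left(1 - -6\right)\right)}} = \frac{1}{\left(-3460 - 12788\right) + \frac{1}{2 \left(2 + \left(1 + 6\right)\right)}} = \frac{1}{-16248 + \frac{1}{2 \left(2 + 7\right)}} = \frac{1}{-16248 + \frac{1}{2 \cdot 9}} = \frac{1}{-16248 + \frac{1}{2} \cdot \frac{1}{9}} = \frac{1}{-16248 + \frac{1}{18}} = \frac{1}{- \frac{292463}{18}} = - \frac{18}{292463}$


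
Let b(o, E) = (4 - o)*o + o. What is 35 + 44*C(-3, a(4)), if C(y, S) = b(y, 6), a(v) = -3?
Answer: -1021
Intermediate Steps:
b(o, E) = o + o*(4 - o) (b(o, E) = o*(4 - o) + o = o + o*(4 - o))
C(y, S) = y*(5 - y)
35 + 44*C(-3, a(4)) = 35 + 44*(-3*(5 - 1*(-3))) = 35 + 44*(-3*(5 + 3)) = 35 + 44*(-3*8) = 35 + 44*(-24) = 35 - 1056 = -1021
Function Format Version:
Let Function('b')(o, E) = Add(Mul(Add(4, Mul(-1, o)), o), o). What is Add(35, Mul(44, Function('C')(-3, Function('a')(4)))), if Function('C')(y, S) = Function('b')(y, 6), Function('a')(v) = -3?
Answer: -1021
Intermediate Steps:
Function('b')(o, E) = Add(o, Mul(o, Add(4, Mul(-1, o)))) (Function('b')(o, E) = Add(Mul(o, Add(4, Mul(-1, o))), o) = Add(o, Mul(o, Add(4, Mul(-1, o)))))
Function('C')(y, S) = Mul(y, Add(5, Mul(-1, y)))
Add(35, Mul(44, Function('C')(-3, Function('a')(4)))) = Add(35, Mul(44, Mul(-3, Add(5, Mul(-1, -3))))) = Add(35, Mul(44, Mul(-3, Add(5, 3)))) = Add(35, Mul(44, Mul(-3, 8))) = Add(35, Mul(44, -24)) = Add(35, -1056) = -1021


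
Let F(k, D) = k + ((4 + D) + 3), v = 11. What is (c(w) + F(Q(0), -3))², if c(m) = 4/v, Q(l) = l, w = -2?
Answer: 2304/121 ≈ 19.041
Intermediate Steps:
F(k, D) = 7 + D + k (F(k, D) = k + (7 + D) = 7 + D + k)
c(m) = 4/11
(c(w) + F(Q(0), -3))² = (4/11 + (7 - 3 + 0))² = (4/11 + 4)² = (48/11)² = 2304/121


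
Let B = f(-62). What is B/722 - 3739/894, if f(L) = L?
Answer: -1377493/322734 ≈ -4.2682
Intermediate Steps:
B = -62
B/722 - 3739/894 = -62/722 - 3739/894 = -62*1/722 - 3739*1/894 = -31/361 - 3739/894 = -1377493/322734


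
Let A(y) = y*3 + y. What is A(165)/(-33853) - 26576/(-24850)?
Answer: 441638164/420623525 ≈ 1.0500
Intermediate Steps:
A(y) = 4*y (A(y) = 3*y + y = 4*y)
A(165)/(-33853) - 26576/(-24850) = (4*165)/(-33853) - 26576/(-24850) = 660*(-1/33853) - 26576*(-1/24850) = -660/33853 + 13288/12425 = 441638164/420623525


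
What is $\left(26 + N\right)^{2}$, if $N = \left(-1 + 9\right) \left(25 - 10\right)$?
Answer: $21316$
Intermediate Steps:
$N = 120$ ($N = 8 \cdot 15 = 120$)
$\left(26 + N\right)^{2} = \left(26 + 120\right)^{2} = 146^{2} = 21316$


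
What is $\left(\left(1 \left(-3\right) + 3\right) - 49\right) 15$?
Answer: $-735$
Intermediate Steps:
$\left(\left(1 \left(-3\right) + 3\right) - 49\right) 15 = \left(\left(-3 + 3\right) - 49\right) 15 = \left(0 - 49\right) 15 = \left(-49\right) 15 = -735$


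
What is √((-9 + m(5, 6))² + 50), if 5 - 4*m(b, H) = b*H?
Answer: √4521/4 ≈ 16.810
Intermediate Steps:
m(b, H) = 5/4 - H*b/4 (m(b, H) = 5/4 - b*H/4 = 5/4 - H*b/4)
√((-9 + m(5, 6))² + 50) = √((-9 + (5/4 - ¼*6*5))² + 50) = √((-9 + (5/4 - 15/2))² + 50) = √((-9 - 25/4)² + 50) = √((-61/4)² + 50) = √(3721/16 + 50) = √(4521/16) = √4521/4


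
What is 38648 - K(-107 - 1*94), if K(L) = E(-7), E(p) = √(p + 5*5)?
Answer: 38648 - 3*√2 ≈ 38644.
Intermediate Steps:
E(p) = √(25 + p) (E(p) = √(p + 25) = √(25 + p))
K(L) = 3*√2 (K(L) = √(25 - 7) = √18 = 3*√2)
38648 - K(-107 - 1*94) = 38648 - 3*√2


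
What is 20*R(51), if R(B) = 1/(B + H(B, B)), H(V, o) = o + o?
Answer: 20/153 ≈ 0.13072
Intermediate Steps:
H(V, o) = 2*o
R(B) = 1/(3*B) (R(B) = 1/(B + 2*B) = 1/(3*B))
20*R(51) = 20*((1/3)/51) = 20*((1/3)*(1/51)) = 20*(1/153) = 20/153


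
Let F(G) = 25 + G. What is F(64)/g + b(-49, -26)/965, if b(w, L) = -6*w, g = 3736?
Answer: 1184269/3605240 ≈ 0.32849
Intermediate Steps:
F(64)/g + b(-49, -26)/965 = (25 + 64)/3736 - 6*(-49)/965 = 89*(1/3736) + 294*(1/965) = 89/3736 + 294/965 = 1184269/3605240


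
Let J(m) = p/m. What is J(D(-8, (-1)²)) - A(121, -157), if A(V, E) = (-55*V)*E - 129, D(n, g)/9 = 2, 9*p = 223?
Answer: -169242149/162 ≈ -1.0447e+6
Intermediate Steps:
p = 223/9 (p = (⅑)*223 = 223/9 ≈ 24.778)
D(n, g) = 18 (D(n, g) = 9*2 = 18)
J(m) = 223/(9*m)
A(V, E) = -129 - 55*E*V (A(V, E) = -55*E*V - 129 = -129 - 55*E*V)
J(D(-8, (-1)²)) - A(121, -157) = (223/9)/18 - (-129 - 55*(-157)*121) = (223/9)*(1/18) - (-129 + 1044835) = 223/162 - 1*1044706 = 223/162 - 1044706 = -169242149/162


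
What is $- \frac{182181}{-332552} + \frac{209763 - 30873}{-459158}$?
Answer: $\frac{12079818159}{76346955608} \approx 0.15822$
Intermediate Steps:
$- \frac{182181}{-332552} + \frac{209763 - 30873}{-459158} = \left(-182181\right) \left(- \frac{1}{332552}\right) + 178890 \left(- \frac{1}{459158}\right) = \frac{182181}{332552} - \frac{89445}{229579} = \frac{12079818159}{76346955608}$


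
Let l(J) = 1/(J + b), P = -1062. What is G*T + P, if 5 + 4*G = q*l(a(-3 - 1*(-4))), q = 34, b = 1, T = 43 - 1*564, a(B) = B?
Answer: -2625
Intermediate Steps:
T = -521 (T = 43 - 564 = -521)
l(J) = 1/(1 + J) (l(J) = 1/(J + 1) = 1/(1 + J))
G = 3 (G = -5/4 + (34/(1 + (-3 - 1*(-4))))/4 = -5/4 + (34/(1 + (-3 + 4)))/4 = -5/4 + (34/(1 + 1))/4 = -5/4 + (34/2)/4 = -5/4 + (34*(½))/4 = -5/4 + (¼)*17 = -5/4 + 17/4 = 3)
G*T + P = 3*(-521) - 1062 = -1563 - 1062 = -2625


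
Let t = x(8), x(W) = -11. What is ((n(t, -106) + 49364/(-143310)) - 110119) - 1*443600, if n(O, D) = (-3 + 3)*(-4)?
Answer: -39676759627/71655 ≈ -5.5372e+5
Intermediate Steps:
t = -11
n(O, D) = 0 (n(O, D) = 0*(-4) = 0)
((n(t, -106) + 49364/(-143310)) - 110119) - 1*443600 = ((0 + 49364/(-143310)) - 110119) - 1*443600 = ((0 + 49364*(-1/143310)) - 110119) - 443600 = ((0 - 24682/71655) - 110119) - 443600 = (-24682/71655 - 110119) - 443600 = -7890601627/71655 - 443600 = -39676759627/71655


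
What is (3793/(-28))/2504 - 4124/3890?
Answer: -151948329/136367840 ≈ -1.1143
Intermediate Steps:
(3793/(-28))/2504 - 4124/3890 = (3793*(-1/28))*(1/2504) - 4124*1/3890 = -3793/28*1/2504 - 2062/1945 = -3793/70112 - 2062/1945 = -151948329/136367840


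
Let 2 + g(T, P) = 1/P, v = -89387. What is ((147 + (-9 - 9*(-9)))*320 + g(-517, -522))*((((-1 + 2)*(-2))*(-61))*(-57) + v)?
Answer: -3524222663815/522 ≈ -6.7514e+9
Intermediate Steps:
g(T, P) = -2 + 1/P
((147 + (-9 - 9*(-9)))*320 + g(-517, -522))*((((-1 + 2)*(-2))*(-61))*(-57) + v) = ((147 + (-9 - 9*(-9)))*320 + (-2 + 1/(-522)))*((((-1 + 2)*(-2))*(-61))*(-57) - 89387) = ((147 + (-9 + 81))*320 + (-2 - 1/522))*(((1*(-2))*(-61))*(-57) - 89387) = ((147 + 72)*320 - 1045/522)*(-2*(-61)*(-57) - 89387) = (219*320 - 1045/522)*(122*(-57) - 89387) = (70080 - 1045/522)*(-6954 - 89387) = (36580715/522)*(-96341) = -3524222663815/522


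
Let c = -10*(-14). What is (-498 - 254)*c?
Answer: -105280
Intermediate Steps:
c = 140
(-498 - 254)*c = (-498 - 254)*140 = -752*140 = -105280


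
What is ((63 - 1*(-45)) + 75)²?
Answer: 33489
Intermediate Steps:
((63 - 1*(-45)) + 75)² = ((63 + 45) + 75)² = (108 + 75)² = 183² = 33489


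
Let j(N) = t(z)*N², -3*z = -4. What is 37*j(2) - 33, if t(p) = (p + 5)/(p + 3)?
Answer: 2383/13 ≈ 183.31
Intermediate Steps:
z = 4/3 (z = -⅓*(-4) = 4/3 ≈ 1.3333)
t(p) = (5 + p)/(3 + p)
j(N) = 19*N²/13 (j(N) = ((5 + 4/3)/(3 + 4/3))*N² = ((19/3)/(13/3))*N² = ((3/13)*(19/3))*N² = 19*N²/13)
37*j(2) - 33 = 37*((19/13)*2²) - 33 = 37*((19/13)*4) - 33 = 37*(76/13) - 33 = 2812/13 - 33 = 2383/13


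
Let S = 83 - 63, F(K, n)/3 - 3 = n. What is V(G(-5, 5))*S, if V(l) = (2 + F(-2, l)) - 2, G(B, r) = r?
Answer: 480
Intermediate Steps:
F(K, n) = 9 + 3*n
S = 20
V(l) = 9 + 3*l (V(l) = (2 + (9 + 3*l)) - 2 = (11 + 3*l) - 2 = 9 + 3*l)
V(G(-5, 5))*S = (9 + 3*5)*20 = (9 + 15)*20 = 24*20 = 480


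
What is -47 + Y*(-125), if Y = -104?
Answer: 12953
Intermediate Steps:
-47 + Y*(-125) = -47 - 104*(-125) = -47 + 13000 = 12953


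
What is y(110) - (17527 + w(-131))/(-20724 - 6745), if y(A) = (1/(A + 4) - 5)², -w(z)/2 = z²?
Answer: 8675123089/356987124 ≈ 24.301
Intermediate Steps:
w(z) = -2*z²
y(A) = (-5 + 1/(4 + A))² (y(A) = (1/(4 + A) - 5)² = (-5 + 1/(4 + A))²)
y(110) - (17527 + w(-131))/(-20724 - 6745) = (19 + 5*110)²/(4 + 110)² - (17527 - 2*(-131)²)/(-20724 - 6745) = (19 + 550)²/114² - (17527 - 2*17161)/(-27469) = (1/12996)*569² - (17527 - 34322)*(-1)/27469 = (1/12996)*323761 - (-16795)*(-1)/27469 = 323761/12996 - 1*16795/27469 = 323761/12996 - 16795/27469 = 8675123089/356987124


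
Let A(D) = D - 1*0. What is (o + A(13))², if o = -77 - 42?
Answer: 11236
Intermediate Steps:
o = -119
A(D) = D (A(D) = D + 0 = D)
(o + A(13))² = (-119 + 13)² = (-106)² = 11236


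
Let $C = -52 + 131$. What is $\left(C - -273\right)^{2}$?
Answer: $123904$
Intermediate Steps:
$C = 79$
$\left(C - -273\right)^{2} = \left(79 - -273\right)^{2} = \left(79 + 273\right)^{2} = 352^{2} = 123904$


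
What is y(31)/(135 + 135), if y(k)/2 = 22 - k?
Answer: -1/15 ≈ -0.066667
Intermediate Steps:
y(k) = 44 - 2*k (y(k) = 2*(22 - k) = 44 - 2*k)
y(31)/(135 + 135) = (44 - 2*31)/(135 + 135) = (44 - 62)/270 = (1/270)*(-18) = -1/15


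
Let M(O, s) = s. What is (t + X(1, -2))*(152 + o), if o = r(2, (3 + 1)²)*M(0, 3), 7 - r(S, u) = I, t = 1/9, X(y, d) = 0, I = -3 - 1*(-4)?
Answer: 170/9 ≈ 18.889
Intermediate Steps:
I = 1 (I = -3 + 4 = 1)
t = ⅑ ≈ 0.11111
r(S, u) = 6 (r(S, u) = 7 - 1*1 = 7 - 1 = 6)
o = 18 (o = 6*3 = 18)
(t + X(1, -2))*(152 + o) = (⅑ + 0)*(152 + 18) = (⅑)*170 = 170/9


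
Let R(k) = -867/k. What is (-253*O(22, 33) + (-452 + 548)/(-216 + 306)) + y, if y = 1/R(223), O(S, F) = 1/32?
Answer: -984467/138720 ≈ -7.0968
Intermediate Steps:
O(S, F) = 1/32
y = -223/867 (y = 1/(-867/223) = -223/867 ≈ -0.25721)
(-253*O(22, 33) + (-452 + 548)/(-216 + 306)) + y = (-253*1/32 + (-452 + 548)/(-216 + 306)) - 223/867 = (-253/32 + 96/90) - 223/867 = (-253/32 + 96*(1/90)) - 223/867 = (-253/32 + 16/15) - 223/867 = -3283/480 - 223/867 = -984467/138720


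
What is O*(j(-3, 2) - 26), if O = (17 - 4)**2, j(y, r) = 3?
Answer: -3887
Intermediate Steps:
O = 169 (O = 13**2 = 169)
O*(j(-3, 2) - 26) = 169*(3 - 26) = 169*(-23) = -3887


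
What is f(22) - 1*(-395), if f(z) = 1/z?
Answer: 8691/22 ≈ 395.05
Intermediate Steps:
f(22) - 1*(-395) = 1/22 - 1*(-395) = 1/22 + 395 = 8691/22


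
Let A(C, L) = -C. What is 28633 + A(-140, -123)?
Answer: 28773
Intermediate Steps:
28633 + A(-140, -123) = 28633 - 1*(-140) = 28633 + 140 = 28773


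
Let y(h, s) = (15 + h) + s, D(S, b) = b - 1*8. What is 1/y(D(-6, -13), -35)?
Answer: -1/41 ≈ -0.024390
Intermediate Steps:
D(S, b) = -8 + b (D(S, b) = b - 8 = -8 + b)
y(h, s) = 15 + h + s
1/y(D(-6, -13), -35) = 1/(15 + (-8 - 13) - 35) = 1/(15 - 21 - 35) = 1/(-41) = -1/41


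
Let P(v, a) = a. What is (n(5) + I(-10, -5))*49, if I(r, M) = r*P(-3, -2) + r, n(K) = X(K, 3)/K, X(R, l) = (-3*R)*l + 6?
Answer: 539/5 ≈ 107.80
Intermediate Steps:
X(R, l) = 6 - 3*R*l (X(R, l) = -3*R*l + 6 = 6 - 3*R*l)
n(K) = (6 - 9*K)/K (n(K) = (6 - 3*K*3)/K = (6 - 9*K)/K)
I(r, M) = -r (I(r, M) = r*(-2) + r = -2*r + r = -r)
(n(5) + I(-10, -5))*49 = ((-9 + 6/5) - 1*(-10))*49 = ((-9 + 6*(⅕)) + 10)*49 = ((-9 + 6/5) + 10)*49 = (-39/5 + 10)*49 = (11/5)*49 = 539/5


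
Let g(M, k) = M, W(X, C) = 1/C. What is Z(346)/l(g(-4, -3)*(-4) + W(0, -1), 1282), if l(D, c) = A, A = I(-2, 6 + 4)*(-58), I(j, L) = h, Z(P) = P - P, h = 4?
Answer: 0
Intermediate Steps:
Z(P) = 0
I(j, L) = 4
A = -232 (A = 4*(-58) = -232)
l(D, c) = -232
Z(346)/l(g(-4, -3)*(-4) + W(0, -1), 1282) = 0/(-232) = 0*(-1/232) = 0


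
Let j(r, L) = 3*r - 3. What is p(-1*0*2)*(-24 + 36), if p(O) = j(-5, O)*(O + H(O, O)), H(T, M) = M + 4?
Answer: -864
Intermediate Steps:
j(r, L) = -3 + 3*r
H(T, M) = 4 + M
p(O) = -72 - 36*O (p(O) = (-3 + 3*(-5))*(O + (4 + O)) = (-3 - 15)*(4 + 2*O) = -18*(4 + 2*O) = -72 - 36*O)
p(-1*0*2)*(-24 + 36) = (-72 - 36*(-1*0)*2)*(-24 + 36) = (-72 - 0*2)*12 = (-72 - 36*0)*12 = (-72 + 0)*12 = -72*12 = -864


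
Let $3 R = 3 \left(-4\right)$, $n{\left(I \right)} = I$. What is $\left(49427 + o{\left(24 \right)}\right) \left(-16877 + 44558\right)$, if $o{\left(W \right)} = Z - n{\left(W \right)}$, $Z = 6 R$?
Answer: $1366860099$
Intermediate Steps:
$R = -4$ ($R = \frac{3 \left(-4\right)}{3} = \frac{1}{3} \left(-12\right) = -4$)
$Z = -24$ ($Z = 6 \left(-4\right) = -24$)
$o{\left(W \right)} = -24 - W$
$\left(49427 + o{\left(24 \right)}\right) \left(-16877 + 44558\right) = \left(49427 - 48\right) \left(-16877 + 44558\right) = \left(49427 - 48\right) 27681 = 49379 \cdot 27681 = 1366860099$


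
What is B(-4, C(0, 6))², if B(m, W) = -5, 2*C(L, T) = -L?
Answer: 25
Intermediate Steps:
C(L, T) = -L/2 (C(L, T) = (-L)/2 = -L/2)
B(-4, C(0, 6))² = (-5)² = 25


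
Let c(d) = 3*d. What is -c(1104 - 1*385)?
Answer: -2157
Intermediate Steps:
-c(1104 - 1*385) = -3*(1104 - 1*385) = -3*(1104 - 385) = -3*719 = -1*2157 = -2157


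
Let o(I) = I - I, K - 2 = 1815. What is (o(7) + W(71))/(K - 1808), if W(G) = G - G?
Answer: 0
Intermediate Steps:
W(G) = 0
K = 1817 (K = 2 + 1815 = 1817)
o(I) = 0
(o(7) + W(71))/(K - 1808) = (0 + 0)/(1817 - 1808) = 0/9 = 0*(⅑) = 0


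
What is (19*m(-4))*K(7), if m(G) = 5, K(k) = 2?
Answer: 190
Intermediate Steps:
(19*m(-4))*K(7) = (19*5)*2 = 95*2 = 190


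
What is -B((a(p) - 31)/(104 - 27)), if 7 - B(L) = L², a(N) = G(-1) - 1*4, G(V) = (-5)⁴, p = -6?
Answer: 306597/5929 ≈ 51.711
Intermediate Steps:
G(V) = 625
a(N) = 621 (a(N) = 625 - 1*4 = 625 - 4 = 621)
B(L) = 7 - L²
-B((a(p) - 31)/(104 - 27)) = -(7 - ((621 - 31)/(104 - 27))²) = -(7 - (590/77)²) = -(7 - 1*348100/5929) = -(7 - 348100/5929) = -1*(-306597/5929) = 306597/5929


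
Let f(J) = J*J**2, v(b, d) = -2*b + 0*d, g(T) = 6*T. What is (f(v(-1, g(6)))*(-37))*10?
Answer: -2960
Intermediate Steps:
v(b, d) = -2*b (v(b, d) = -2*b + 0 = -2*b)
f(J) = J**3
(f(v(-1, g(6)))*(-37))*10 = ((-2*(-1))**3*(-37))*10 = (2**3*(-37))*10 = (8*(-37))*10 = -296*10 = -2960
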